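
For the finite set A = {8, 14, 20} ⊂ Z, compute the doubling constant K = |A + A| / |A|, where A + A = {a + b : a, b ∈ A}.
K = |A + A| / |A| = 5/3

Enumerate A + A = {a + b : a, b ∈ A}. With |A| = 3, there are |A|^2 = 9 ordered sum pairs; collecting distinct values, A + A = {16, 22, 28, 34, 40}, so |A + A| = 5. Thus K = 5/3. Here |A + A| = 2|A| − 1 = 5, the minimum possible — so K = 5/3 is minimal, which holds iff A is an arithmetic progression.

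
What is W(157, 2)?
W(157, 2) = 157 + 1 = 158

A 2-term AP is any pair of integers, so a monochromatic 2-AP exists iff some colour is used at least twice. With 157 colours, the colouring i ↦ i on {1, ..., 157} uses each colour once, avoiding any monochromatic pair, so W(157, 2) > 157. For {1, ..., 158}, pigeonhole forces two integers of the same colour, which form a monochromatic 2-AP. Hence W(157, 2) = 158.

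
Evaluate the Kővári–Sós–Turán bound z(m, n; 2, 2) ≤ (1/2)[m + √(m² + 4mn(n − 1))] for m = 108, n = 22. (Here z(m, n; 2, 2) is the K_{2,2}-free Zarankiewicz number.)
z(108, 22; 2, 2) ≤ (1/2)[108 + √(108² + 4·108·22·21)] = (1/2)[108 + √211248] = 283.8086

Kővári–Sós–Turán: let r_1, ..., r_108 be the row sums and z = Σ r_i the total number of 1s. Each pair of columns can share at most one row with both entries 1 (else a 2×2 all-ones block appears), so Σ_i C(r_i, 2) ≤ C(22, 2) = 231. By convexity Σ_i C(r_i, 2) ≥ 108·C(z/108, 2) = z(z − 108)/(2·108), giving z² − 108z − 108·22·21 ≤ 0 and hence z ≤ (1/2)[108 + √(11664 + 4·49896)] = (1/2)[108 + √211248] ≈ (1/2)(108 + 459.6172) = 283.8086.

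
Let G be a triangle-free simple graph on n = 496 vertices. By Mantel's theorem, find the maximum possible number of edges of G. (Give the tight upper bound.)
ex(496, K_3) = ⌊496^2/4⌋ = 61504

Mantel (1907): a triangle-free graph on n vertices has at most ⌊n^2/4⌋ edges, with equality for the complete bipartite graph K_{⌊n/2⌋, ⌈n/2⌉}. For n = 496: ⌊496^2/4⌋ = ⌊246016/4⌋ = 61504. The extremal graph is K_{248, 248}, which has 248·248 = 61504 edges.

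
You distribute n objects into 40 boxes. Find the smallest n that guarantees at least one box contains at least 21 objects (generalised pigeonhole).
n = (21 − 1)·40 + 1 = 801

By the generalised pigeonhole principle, to guarantee some box contains ≥ r objects we need more than (r − 1) · k objects total. Threshold: n = (r − 1) · k + 1. With r = 21 and k = 40: n = 20 · 40 + 1 = 800 + 1 = 801. For n = 800 = 20 · 40, we can put exactly 20 objects in every box, avoiding 21 in any single one — so 801 is tight.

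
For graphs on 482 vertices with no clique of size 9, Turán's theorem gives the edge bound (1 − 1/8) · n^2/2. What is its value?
Turán density bound = (7/8) · 482^2/2 = 406567/4 ≈ 101641.75

Turán's theorem: ex(n, K_{r+1}) is achieved by the complete r-partite Turán graph T(n, r) with parts as balanced as possible, and is at most (1 − 1/r) · n^2/2. For r = 8, n = 482: the density bound is (7/8) · 232324/2 = 406567/4 ≈ 101641.75. The integer-valued extremum is e(T(482, 8)) = 101641, which is strictly less than the density bound 406567/4 since 8 ∤ 482 (the parts of T(482, 8) cannot all be equal).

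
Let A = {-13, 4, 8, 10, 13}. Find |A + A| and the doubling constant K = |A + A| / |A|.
K = |A + A| / |A| = 15/5 = 3

Enumerate A + A = {a + b : a, b ∈ A}. With |A| = 5, there are |A|^2 = 25 ordered sum pairs; collecting distinct values, A + A = {-26, -9, -5, -3, 0, 8, 12, 14, 16, 17, 18, 20, 21, 23, 26}, so |A + A| = 15. Thus K = 15/5 = 3. For comparison, the minimum possible |A + A| over all 5-element sets is 2·5 − 1 = 9 (so min K = 9/5), attained only by arithmetic progressions.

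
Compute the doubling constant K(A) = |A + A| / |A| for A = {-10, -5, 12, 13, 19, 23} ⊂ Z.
K = |A + A| / |A| = 21/6 = 7/2

Enumerate A + A = {a + b : a, b ∈ A}. With |A| = 6, there are |A|^2 = 36 ordered sum pairs; collecting distinct values, A + A = {-20, -15, -10, 2, 3, 7, 8, 9, 13, 14, 18, 24, 25, 26, 31, 32, 35, 36, 38, 42, 46}, so |A + A| = 21. Thus K = 21/6 = 7/2. For comparison, the minimum possible |A + A| over all 6-element sets is 2·6 − 1 = 11 (so min K = 11/6), attained only by arithmetic progressions.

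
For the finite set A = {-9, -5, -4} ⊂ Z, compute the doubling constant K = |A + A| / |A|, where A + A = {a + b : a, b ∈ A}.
K = |A + A| / |A| = 6/3 = 2

Enumerate A + A = {a + b : a, b ∈ A}. With |A| = 3, there are |A|^2 = 9 ordered sum pairs; collecting distinct values, A + A = {-18, -14, -13, -10, -9, -8}, so |A + A| = 6. Thus K = 6/3 = 2. For comparison, the minimum possible |A + A| over all 3-element sets is 2·3 − 1 = 5 (so min K = 5/3), attained only by arithmetic progressions.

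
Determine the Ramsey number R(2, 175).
R(2, 175) = 175

R(2, k) = k for all k ≥ 2: in a 2-colouring of K_k, either some edge is red (a red K_2) or all edges are blue (a blue K_k). And K_{174} coloured all-blue has no blue K_175, so R(2, 175) > 174. Hence R(2, 175) = 175.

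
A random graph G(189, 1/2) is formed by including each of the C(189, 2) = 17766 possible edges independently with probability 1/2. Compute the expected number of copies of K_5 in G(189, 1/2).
E[# K_5] = C(189, 5) · (1/2)^C(5, 2) = 1905305787 / 2^10 ≈ 1860650.182617

For each 5-subset S of vertices (there are C(189, 5) = 1905305787 such S), let X_S = 1 if S induces a K_5 (all C(5, 2) = 10 edges present). Then P(X_S = 1) = (1/2)^10 = 1/1024. By linearity of expectation, E[# K_5] = C(189, 5) · (1/2)^10 = 1905305787 / 1024 ≈ 1860650.182617.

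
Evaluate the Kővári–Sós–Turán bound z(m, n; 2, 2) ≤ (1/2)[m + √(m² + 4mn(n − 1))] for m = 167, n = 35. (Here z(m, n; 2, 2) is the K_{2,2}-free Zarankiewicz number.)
z(167, 35; 2, 2) ≤ (1/2)[167 + √(167² + 4·167·35·34)] = (1/2)[167 + √822809] = 537.0441

Kővári–Sós–Turán: let r_1, ..., r_167 be the row sums and z = Σ r_i the total number of 1s. Each pair of columns can share at most one row with both entries 1 (else a 2×2 all-ones block appears), so Σ_i C(r_i, 2) ≤ C(35, 2) = 595. By convexity Σ_i C(r_i, 2) ≥ 167·C(z/167, 2) = z(z − 167)/(2·167), giving z² − 167z − 167·35·34 ≤ 0 and hence z ≤ (1/2)[167 + √(27889 + 4·198730)] = (1/2)[167 + √822809] ≈ (1/2)(167 + 907.0882) = 537.0441.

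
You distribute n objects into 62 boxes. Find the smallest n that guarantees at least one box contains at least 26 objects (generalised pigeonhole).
n = (26 − 1)·62 + 1 = 1551

By the generalised pigeonhole principle, to guarantee some box contains ≥ r objects we need more than (r − 1) · k objects total. Threshold: n = (r − 1) · k + 1. With r = 26 and k = 62: n = 25 · 62 + 1 = 1550 + 1 = 1551. For n = 1550 = 25 · 62, we can put exactly 25 objects in every box, avoiding 26 in any single one — so 1551 is tight.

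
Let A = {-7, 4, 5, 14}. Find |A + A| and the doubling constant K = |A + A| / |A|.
K = |A + A| / |A| = 10/4 = 5/2

Enumerate A + A = {a + b : a, b ∈ A}. With |A| = 4, there are |A|^2 = 16 ordered sum pairs; collecting distinct values, A + A = {-14, -3, -2, 7, 8, 9, 10, 18, 19, 28}, so |A + A| = 10. Thus K = 10/4 = 5/2. For comparison, the minimum possible |A + A| over all 4-element sets is 2·4 − 1 = 7 (so min K = 7/4), attained only by arithmetic progressions.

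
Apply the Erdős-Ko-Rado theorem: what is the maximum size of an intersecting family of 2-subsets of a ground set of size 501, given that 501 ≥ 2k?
max |F| = C(500, 1) = 500

The Erdős-Ko-Rado theorem states: for n ≥ 2k, an intersecting family of k-subsets of an n-element set has size at most C(n − 1, k − 1), with equality for 'star' families {A ⊆ [n] : |A| = k, i ∈ A} (fix an element i). For n = 501, k = 2: C(500, 1) = 500.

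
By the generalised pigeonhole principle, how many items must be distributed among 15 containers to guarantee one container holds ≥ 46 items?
n = (46 − 1)·15 + 1 = 676

By the generalised pigeonhole principle, to guarantee some box contains ≥ r objects we need more than (r − 1) · k objects total. Threshold: n = (r − 1) · k + 1. With r = 46 and k = 15: n = 45 · 15 + 1 = 675 + 1 = 676. For n = 675 = 45 · 15, we can put exactly 45 objects in every box, avoiding 46 in any single one — so 676 is tight.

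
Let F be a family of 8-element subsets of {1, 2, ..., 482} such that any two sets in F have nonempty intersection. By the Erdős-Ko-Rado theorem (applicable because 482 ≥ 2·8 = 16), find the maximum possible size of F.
max |F| = C(481, 7) = 1131196697950800

Erdős-Ko-Rado (1961): when n ≥ 2k, max |F| = C(n−1, k−1). The bound is attained by the star {A : i ∈ A} for any fixed i ∈ [n]. Here C(482−1, 8−1) = C(481, 7) = 1131196697950800.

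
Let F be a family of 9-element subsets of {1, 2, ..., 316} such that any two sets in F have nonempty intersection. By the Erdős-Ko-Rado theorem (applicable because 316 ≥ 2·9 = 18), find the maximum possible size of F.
max |F| = C(315, 8) = 2198112362380935

Erdős-Ko-Rado (1961): when n ≥ 2k, max |F| = C(n−1, k−1). The bound is attained by the star {A : i ∈ A} for any fixed i ∈ [n]. Here C(316−1, 9−1) = C(315, 8) = 2198112362380935.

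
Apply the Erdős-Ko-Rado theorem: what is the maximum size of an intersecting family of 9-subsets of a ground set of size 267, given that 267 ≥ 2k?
max |F| = C(266, 8) = 558961084927245

Erdős-Ko-Rado (1961): when n ≥ 2k, max |F| = C(n−1, k−1). The bound is attained by the star {A : i ∈ A} for any fixed i ∈ [n]. Here C(267−1, 9−1) = C(266, 8) = 558961084927245.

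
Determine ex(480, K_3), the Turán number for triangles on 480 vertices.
ex(480, K_3) = ⌊480^2/4⌋ = 57600

Mantel (1907): a triangle-free graph on n vertices has at most ⌊n^2/4⌋ edges, with equality for the complete bipartite graph K_{⌊n/2⌋, ⌈n/2⌉}. For n = 480: ⌊480^2/4⌋ = ⌊230400/4⌋ = 57600. The extremal graph is K_{240, 240}, which has 240·240 = 57600 edges.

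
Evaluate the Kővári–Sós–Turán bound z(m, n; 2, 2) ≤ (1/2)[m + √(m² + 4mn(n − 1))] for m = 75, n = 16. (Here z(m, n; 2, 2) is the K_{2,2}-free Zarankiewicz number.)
z(75, 16; 2, 2) ≤ (1/2)[75 + √(75² + 4·75·16·15)] = (1/2)[75 + √77625] = 176.8063

Kővári–Sós–Turán: let r_1, ..., r_75 be the row sums and z = Σ r_i the total number of 1s. Each pair of columns can share at most one row with both entries 1 (else a 2×2 all-ones block appears), so Σ_i C(r_i, 2) ≤ C(16, 2) = 120. By convexity Σ_i C(r_i, 2) ≥ 75·C(z/75, 2) = z(z − 75)/(2·75), giving z² − 75z − 75·16·15 ≤ 0 and hence z ≤ (1/2)[75 + √(5625 + 4·18000)] = (1/2)[75 + √77625] ≈ (1/2)(75 + 278.6126) = 176.8063.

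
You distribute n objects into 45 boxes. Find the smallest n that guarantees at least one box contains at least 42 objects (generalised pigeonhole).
n = (42 − 1)·45 + 1 = 1846

By the generalised pigeonhole principle, to guarantee some box contains ≥ r objects we need more than (r − 1) · k objects total. Threshold: n = (r − 1) · k + 1. With r = 42 and k = 45: n = 41 · 45 + 1 = 1845 + 1 = 1846. For n = 1845 = 41 · 45, we can put exactly 41 objects in every box, avoiding 42 in any single one — so 1846 is tight.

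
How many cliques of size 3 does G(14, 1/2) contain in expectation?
E[# K_3] = C(14, 3) · (1/2)^C(3, 2) = 364 / 2^3 = 91/2 = 45.5

For each 3-subset S of vertices (there are C(14, 3) = 364 such S), let X_S = 1 if S induces a K_3 (all C(3, 2) = 3 edges present). Then P(X_S = 1) = (1/2)^3 = 1/8. By linearity of expectation, E[# K_3] = C(14, 3) · (1/2)^3 = 364 / 8 = 91/2 = 45.5.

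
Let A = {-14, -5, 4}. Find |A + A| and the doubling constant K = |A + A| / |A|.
K = |A + A| / |A| = 5/3

Enumerate A + A = {a + b : a, b ∈ A}. With |A| = 3, there are |A|^2 = 9 ordered sum pairs; collecting distinct values, A + A = {-28, -19, -10, -1, 8}, so |A + A| = 5. Thus K = 5/3. Here |A + A| = 2|A| − 1 = 5, the minimum possible — so K = 5/3 is minimal, which holds iff A is an arithmetic progression.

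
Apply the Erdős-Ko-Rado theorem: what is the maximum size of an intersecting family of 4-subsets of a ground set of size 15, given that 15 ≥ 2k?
max |F| = C(14, 3) = 364

Erdős-Ko-Rado (1961): when n ≥ 2k, max |F| = C(n−1, k−1). The bound is attained by the star {A : i ∈ A} for any fixed i ∈ [n]. Here C(15−1, 4−1) = C(14, 3) = 364.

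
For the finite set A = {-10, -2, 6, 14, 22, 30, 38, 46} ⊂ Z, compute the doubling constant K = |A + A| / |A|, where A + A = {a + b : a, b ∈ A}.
K = |A + A| / |A| = 15/8

Enumerate A + A = {a + b : a, b ∈ A}. With |A| = 8, there are |A|^2 = 64 ordered sum pairs; collecting distinct values, A + A = {-20, -12, -4, 4, 12, 20, 28, 36, 44, 52, 60, 68, 76, 84, 92}, so |A + A| = 15. Thus K = 15/8. Here |A + A| = 2|A| − 1 = 15, the minimum possible — so K = 15/8 is minimal, which holds iff A is an arithmetic progression.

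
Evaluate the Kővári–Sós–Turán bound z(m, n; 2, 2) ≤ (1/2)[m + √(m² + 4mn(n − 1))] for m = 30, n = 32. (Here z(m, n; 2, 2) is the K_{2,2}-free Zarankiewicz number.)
z(30, 32; 2, 2) ≤ (1/2)[30 + √(30² + 4·30·32·31)] = (1/2)[30 + √119940] = 188.1618

Kővári–Sós–Turán: let r_1, ..., r_30 be the row sums and z = Σ r_i the total number of 1s. Each pair of columns can share at most one row with both entries 1 (else a 2×2 all-ones block appears), so Σ_i C(r_i, 2) ≤ C(32, 2) = 496. By convexity Σ_i C(r_i, 2) ≥ 30·C(z/30, 2) = z(z − 30)/(2·30), giving z² − 30z − 30·32·31 ≤ 0 and hence z ≤ (1/2)[30 + √(900 + 4·29760)] = (1/2)[30 + √119940] ≈ (1/2)(30 + 346.3235) = 188.1618.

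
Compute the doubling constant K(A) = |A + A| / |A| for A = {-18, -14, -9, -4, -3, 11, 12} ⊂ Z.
K = |A + A| / |A| = 24/7

Enumerate A + A = {a + b : a, b ∈ A}. With |A| = 7, there are |A|^2 = 49 ordered sum pairs; collecting distinct values, A + A = {-36, -32, -28, -27, -23, -22, -21, -18, -17, -13, -12, -8, -7, -6, -3, -2, 2, 3, 7, 8, 9, 22, 23, 24}, so |A + A| = 24. Thus K = 24/7. For comparison, the minimum possible |A + A| over all 7-element sets is 2·7 − 1 = 13 (so min K = 13/7), attained only by arithmetic progressions.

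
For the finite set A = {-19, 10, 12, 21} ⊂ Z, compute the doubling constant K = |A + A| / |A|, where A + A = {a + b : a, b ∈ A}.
K = |A + A| / |A| = 10/4 = 5/2

Enumerate A + A = {a + b : a, b ∈ A}. With |A| = 4, there are |A|^2 = 16 ordered sum pairs; collecting distinct values, A + A = {-38, -9, -7, 2, 20, 22, 24, 31, 33, 42}, so |A + A| = 10. Thus K = 10/4 = 5/2. For comparison, the minimum possible |A + A| over all 4-element sets is 2·4 − 1 = 7 (so min K = 7/4), attained only by arithmetic progressions.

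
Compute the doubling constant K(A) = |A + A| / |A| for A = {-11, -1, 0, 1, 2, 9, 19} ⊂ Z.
K = |A + A| / |A| = 22/7

Enumerate A + A = {a + b : a, b ∈ A}. With |A| = 7, there are |A|^2 = 49 ordered sum pairs; collecting distinct values, A + A = {-22, -12, -11, -10, -9, -2, -1, 0, 1, 2, 3, 4, 8, 9, 10, 11, 18, 19, 20, 21, 28, 38}, so |A + A| = 22. Thus K = 22/7. For comparison, the minimum possible |A + A| over all 7-element sets is 2·7 − 1 = 13 (so min K = 13/7), attained only by arithmetic progressions.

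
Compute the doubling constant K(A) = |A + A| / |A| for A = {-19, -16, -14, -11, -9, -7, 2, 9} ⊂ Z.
K = |A + A| / |A| = 28/8 = 7/2

Enumerate A + A = {a + b : a, b ∈ A}. With |A| = 8, there are |A|^2 = 64 ordered sum pairs; collecting distinct values, A + A = {-38, -35, -33, -32, -30, -28, -27, -26, -25, -23, -22, -21, -20, -18, -17, -16, -14, -12, -10, -9, -7, -5, -2, 0, 2, 4, 11, 18}, so |A + A| = 28. Thus K = 28/8 = 7/2. For comparison, the minimum possible |A + A| over all 8-element sets is 2·8 − 1 = 15 (so min K = 15/8), attained only by arithmetic progressions.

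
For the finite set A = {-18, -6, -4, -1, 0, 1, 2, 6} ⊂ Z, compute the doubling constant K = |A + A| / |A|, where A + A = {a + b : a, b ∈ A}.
K = |A + A| / |A| = 27/8

Enumerate A + A = {a + b : a, b ∈ A}. With |A| = 8, there are |A|^2 = 64 ordered sum pairs; collecting distinct values, A + A = {-36, -24, -22, -19, -18, -17, -16, -12, -10, -8, -7, -6, -5, -4, -3, -2, -1, 0, 1, 2, 3, 4, 5, 6, 7, 8, 12}, so |A + A| = 27. Thus K = 27/8. For comparison, the minimum possible |A + A| over all 8-element sets is 2·8 − 1 = 15 (so min K = 15/8), attained only by arithmetic progressions.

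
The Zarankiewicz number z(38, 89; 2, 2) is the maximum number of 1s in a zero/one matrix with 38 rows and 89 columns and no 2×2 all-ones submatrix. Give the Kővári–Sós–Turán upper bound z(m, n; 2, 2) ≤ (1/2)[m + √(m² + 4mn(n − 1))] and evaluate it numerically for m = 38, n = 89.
z(38, 89; 2, 2) ≤ (1/2)[38 + √(38² + 4·38·89·88)] = (1/2)[38 + √1191908] = 564.8727

Kővári–Sós–Turán: let r_1, ..., r_38 be the row sums and z = Σ r_i the total number of 1s. Each pair of columns can share at most one row with both entries 1 (else a 2×2 all-ones block appears), so Σ_i C(r_i, 2) ≤ C(89, 2) = 3916. By convexity Σ_i C(r_i, 2) ≥ 38·C(z/38, 2) = z(z − 38)/(2·38), giving z² − 38z − 38·89·88 ≤ 0 and hence z ≤ (1/2)[38 + √(1444 + 4·297616)] = (1/2)[38 + √1191908] ≈ (1/2)(38 + 1091.7454) = 564.8727.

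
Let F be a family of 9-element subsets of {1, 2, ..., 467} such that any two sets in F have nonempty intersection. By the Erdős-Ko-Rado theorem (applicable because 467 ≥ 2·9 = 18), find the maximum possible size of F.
max |F| = C(466, 8) = 51919528028358870

The Erdős-Ko-Rado theorem states: for n ≥ 2k, an intersecting family of k-subsets of an n-element set has size at most C(n − 1, k − 1), with equality for 'star' families {A ⊆ [n] : |A| = k, i ∈ A} (fix an element i). For n = 467, k = 9: C(466, 8) = 51919528028358870.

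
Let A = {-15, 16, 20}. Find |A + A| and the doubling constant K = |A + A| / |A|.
K = |A + A| / |A| = 6/3 = 2

Enumerate A + A = {a + b : a, b ∈ A}. With |A| = 3, there are |A|^2 = 9 ordered sum pairs; collecting distinct values, A + A = {-30, 1, 5, 32, 36, 40}, so |A + A| = 6. Thus K = 6/3 = 2. For comparison, the minimum possible |A + A| over all 3-element sets is 2·3 − 1 = 5 (so min K = 5/3), attained only by arithmetic progressions.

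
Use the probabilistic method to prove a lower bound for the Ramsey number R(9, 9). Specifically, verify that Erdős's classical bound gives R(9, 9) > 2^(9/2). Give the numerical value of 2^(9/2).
2^(9/2) = 22.6274; so R(9, 9) > 22.6274

Colour each edge of K_n uniformly at random with red/blue. The expected number of monochromatic K_9 is C(n, 9) · 2 · 2^(−C(9,2)). If C(n, 9) · 2^(1 − C(9,2)) < 1, then with positive probability no monochromatic K_9 exists, so R(9, 9) > n. The standard estimate C(n, 9) ≤ n^9/9! shows this inequality holds whenever n ≤ 2^(9/2) (since 9! · 2^(C(9,2) − 1) > 2^(9^2/2) ≥ n^9). Hence R(9, 9) > 2^(9/2) = 22.6274.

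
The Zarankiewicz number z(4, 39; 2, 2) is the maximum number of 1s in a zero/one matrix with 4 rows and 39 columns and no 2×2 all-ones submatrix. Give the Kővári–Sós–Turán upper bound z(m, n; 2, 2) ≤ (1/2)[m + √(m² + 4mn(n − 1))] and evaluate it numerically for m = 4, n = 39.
z(4, 39; 2, 2) ≤ (1/2)[4 + √(4² + 4·4·39·38)] = (1/2)[4 + √23728] = 79.0195

Kővári–Sós–Turán: let r_1, ..., r_4 be the row sums and z = Σ r_i the total number of 1s. Each pair of columns can share at most one row with both entries 1 (else a 2×2 all-ones block appears), so Σ_i C(r_i, 2) ≤ C(39, 2) = 741. By convexity Σ_i C(r_i, 2) ≥ 4·C(z/4, 2) = z(z − 4)/(2·4), giving z² − 4z − 4·39·38 ≤ 0 and hence z ≤ (1/2)[4 + √(16 + 4·5928)] = (1/2)[4 + √23728] ≈ (1/2)(4 + 154.039) = 79.0195.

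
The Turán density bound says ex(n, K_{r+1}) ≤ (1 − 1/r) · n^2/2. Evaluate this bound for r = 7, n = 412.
Turán density bound = (6/7) · 412^2/2 = 509232/7 ≈ 72747.4286

Turán's theorem: ex(n, K_{r+1}) is achieved by the complete r-partite Turán graph T(n, r) with parts as balanced as possible, and is at most (1 − 1/r) · n^2/2. For r = 7, n = 412: the density bound is (6/7) · 169744/2 = 509232/7 ≈ 72747.4286. The integer-valued extremum is e(T(412, 7)) = 72747, which is strictly less than the density bound 509232/7 since 7 ∤ 412 (the parts of T(412, 7) cannot all be equal).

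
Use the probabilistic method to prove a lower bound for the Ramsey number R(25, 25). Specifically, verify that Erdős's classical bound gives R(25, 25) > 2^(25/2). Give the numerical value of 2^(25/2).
2^(25/2) = 5792.6188; so R(25, 25) > 5792.6188

Colour each edge of K_n uniformly at random with red/blue. The expected number of monochromatic K_25 is C(n, 25) · 2 · 2^(−C(25,2)). If C(n, 25) · 2^(1 − C(25,2)) < 1, then with positive probability no monochromatic K_25 exists, so R(25, 25) > n. The standard estimate C(n, 25) ≤ n^25/25! shows this inequality holds whenever n ≤ 2^(25/2) (since 25! · 2^(C(25,2) − 1) > 2^(25^2/2) ≥ n^25). Hence R(25, 25) > 2^(25/2) = 5792.6188.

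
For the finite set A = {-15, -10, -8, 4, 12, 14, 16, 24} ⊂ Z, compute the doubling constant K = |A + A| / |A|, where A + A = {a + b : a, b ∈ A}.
K = |A + A| / |A| = 30/8 = 15/4

Enumerate A + A = {a + b : a, b ∈ A}. With |A| = 8, there are |A|^2 = 64 ordered sum pairs; collecting distinct values, A + A = {-30, -25, -23, -20, -18, -16, -11, -6, -4, -3, -1, 1, 2, 4, 6, 8, 9, 14, 16, 18, 20, 24, 26, 28, 30, 32, 36, 38, 40, 48}, so |A + A| = 30. Thus K = 30/8 = 15/4. For comparison, the minimum possible |A + A| over all 8-element sets is 2·8 − 1 = 15 (so min K = 15/8), attained only by arithmetic progressions.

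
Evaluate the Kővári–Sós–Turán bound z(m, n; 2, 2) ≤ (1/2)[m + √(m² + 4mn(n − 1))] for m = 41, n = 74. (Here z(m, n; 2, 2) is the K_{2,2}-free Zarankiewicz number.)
z(41, 74; 2, 2) ≤ (1/2)[41 + √(41² + 4·41·74·73)] = (1/2)[41 + √887609] = 491.565

Kővári–Sós–Turán: let r_1, ..., r_41 be the row sums and z = Σ r_i the total number of 1s. Each pair of columns can share at most one row with both entries 1 (else a 2×2 all-ones block appears), so Σ_i C(r_i, 2) ≤ C(74, 2) = 2701. By convexity Σ_i C(r_i, 2) ≥ 41·C(z/41, 2) = z(z − 41)/(2·41), giving z² − 41z − 41·74·73 ≤ 0 and hence z ≤ (1/2)[41 + √(1681 + 4·221482)] = (1/2)[41 + √887609] ≈ (1/2)(41 + 942.13) = 491.565.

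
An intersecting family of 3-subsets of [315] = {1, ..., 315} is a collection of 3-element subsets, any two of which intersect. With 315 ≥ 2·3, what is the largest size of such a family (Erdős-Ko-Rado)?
max |F| = C(314, 2) = 49141

Erdős-Ko-Rado (1961): when n ≥ 2k, max |F| = C(n−1, k−1). The bound is attained by the star {A : i ∈ A} for any fixed i ∈ [n]. Here C(315−1, 3−1) = C(314, 2) = 49141.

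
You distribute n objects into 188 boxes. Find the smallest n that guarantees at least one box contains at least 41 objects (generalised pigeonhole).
n = (41 − 1)·188 + 1 = 7521

By the generalised pigeonhole principle, to guarantee some box contains ≥ r objects we need more than (r − 1) · k objects total. Threshold: n = (r − 1) · k + 1. With r = 41 and k = 188: n = 40 · 188 + 1 = 7520 + 1 = 7521. For n = 7520 = 40 · 188, we can put exactly 40 objects in every box, avoiding 41 in any single one — so 7521 is tight.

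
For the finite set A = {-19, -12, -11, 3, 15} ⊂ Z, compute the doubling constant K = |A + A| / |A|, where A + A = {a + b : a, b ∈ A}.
K = |A + A| / |A| = 15/5 = 3

Enumerate A + A = {a + b : a, b ∈ A}. With |A| = 5, there are |A|^2 = 25 ordered sum pairs; collecting distinct values, A + A = {-38, -31, -30, -24, -23, -22, -16, -9, -8, -4, 3, 4, 6, 18, 30}, so |A + A| = 15. Thus K = 15/5 = 3. For comparison, the minimum possible |A + A| over all 5-element sets is 2·5 − 1 = 9 (so min K = 9/5), attained only by arithmetic progressions.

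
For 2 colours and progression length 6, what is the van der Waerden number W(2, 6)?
W(2, 6) = 1132

W(2, 6) = 1132. The lower bound W(2, 6) > 1131 comes from an explicit good 2-colouring of [1, 1131]; the upper bound W(2, 6) ≤ 1132 was verified by exhaustive search over 2-colourings of [1, 1132].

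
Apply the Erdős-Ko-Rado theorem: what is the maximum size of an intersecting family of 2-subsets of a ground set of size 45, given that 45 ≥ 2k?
max |F| = C(44, 1) = 44

The Erdős-Ko-Rado theorem states: for n ≥ 2k, an intersecting family of k-subsets of an n-element set has size at most C(n − 1, k − 1), with equality for 'star' families {A ⊆ [n] : |A| = k, i ∈ A} (fix an element i). For n = 45, k = 2: C(44, 1) = 44.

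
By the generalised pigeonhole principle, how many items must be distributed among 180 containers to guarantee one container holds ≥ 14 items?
n = (14 − 1)·180 + 1 = 2341

By the generalised pigeonhole principle, to guarantee some box contains ≥ r objects we need more than (r − 1) · k objects total. Threshold: n = (r − 1) · k + 1. With r = 14 and k = 180: n = 13 · 180 + 1 = 2340 + 1 = 2341. For n = 2340 = 13 · 180, we can put exactly 13 objects in every box, avoiding 14 in any single one — so 2341 is tight.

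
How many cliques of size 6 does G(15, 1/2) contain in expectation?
E[# K_6] = C(15, 6) · (1/2)^C(6, 2) = 5005 / 2^15 ≈ 0.152740

For each 6-subset S of vertices (there are C(15, 6) = 5005 such S), let X_S = 1 if S induces a K_6 (all C(6, 2) = 15 edges present). Then P(X_S = 1) = (1/2)^15 = 1/32768. By linearity of expectation, E[# K_6] = C(15, 6) · (1/2)^15 = 5005 / 32768 ≈ 0.152740.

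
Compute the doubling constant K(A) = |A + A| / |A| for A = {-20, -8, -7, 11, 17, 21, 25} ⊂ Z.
K = |A + A| / |A| = 27/7

Enumerate A + A = {a + b : a, b ∈ A}. With |A| = 7, there are |A|^2 = 49 ordered sum pairs; collecting distinct values, A + A = {-40, -28, -27, -16, -15, -14, -9, -3, 1, 3, 4, 5, 9, 10, 13, 14, 17, 18, 22, 28, 32, 34, 36, 38, 42, 46, 50}, so |A + A| = 27. Thus K = 27/7. For comparison, the minimum possible |A + A| over all 7-element sets is 2·7 − 1 = 13 (so min K = 13/7), attained only by arithmetic progressions.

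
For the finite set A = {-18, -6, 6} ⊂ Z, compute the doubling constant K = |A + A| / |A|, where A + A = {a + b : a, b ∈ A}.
K = |A + A| / |A| = 5/3

Enumerate A + A = {a + b : a, b ∈ A}. With |A| = 3, there are |A|^2 = 9 ordered sum pairs; collecting distinct values, A + A = {-36, -24, -12, 0, 12}, so |A + A| = 5. Thus K = 5/3. Here |A + A| = 2|A| − 1 = 5, the minimum possible — so K = 5/3 is minimal, which holds iff A is an arithmetic progression.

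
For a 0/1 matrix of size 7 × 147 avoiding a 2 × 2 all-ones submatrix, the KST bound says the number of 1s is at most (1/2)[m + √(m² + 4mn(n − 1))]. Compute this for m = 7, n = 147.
z(7, 147; 2, 2) ≤ (1/2)[7 + √(7² + 4·7·147·146)] = (1/2)[7 + √600985] = 391.1161

Kővári–Sós–Turán: let r_1, ..., r_7 be the row sums and z = Σ r_i the total number of 1s. Each pair of columns can share at most one row with both entries 1 (else a 2×2 all-ones block appears), so Σ_i C(r_i, 2) ≤ C(147, 2) = 10731. By convexity Σ_i C(r_i, 2) ≥ 7·C(z/7, 2) = z(z − 7)/(2·7), giving z² − 7z − 7·147·146 ≤ 0 and hence z ≤ (1/2)[7 + √(49 + 4·150234)] = (1/2)[7 + √600985] ≈ (1/2)(7 + 775.2322) = 391.1161.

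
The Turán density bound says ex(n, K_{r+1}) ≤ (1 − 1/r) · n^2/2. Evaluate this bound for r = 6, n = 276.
Turán density bound = (5/6) · 276^2/2 = 31740

Turán's theorem: ex(n, K_{r+1}) is achieved by the complete r-partite Turán graph T(n, r) with parts as balanced as possible, and is at most (1 − 1/r) · n^2/2. For r = 6, n = 276: the density bound is (5/6) · 76176/2 = 31740. Since 6 ∣ 276, the Turán graph T(276, 6) has parts of equal size 46, and its edge count e(T(276, 6)) = 31740 attains the density bound exactly.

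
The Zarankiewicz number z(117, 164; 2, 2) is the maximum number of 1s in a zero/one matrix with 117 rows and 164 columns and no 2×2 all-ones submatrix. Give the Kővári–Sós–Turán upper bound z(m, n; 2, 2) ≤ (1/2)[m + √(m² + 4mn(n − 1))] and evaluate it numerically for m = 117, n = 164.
z(117, 164; 2, 2) ≤ (1/2)[117 + √(117² + 4·117·164·163)] = (1/2)[117 + √12524265] = 1827.9819

Kővári–Sós–Turán: let r_1, ..., r_117 be the row sums and z = Σ r_i the total number of 1s. Each pair of columns can share at most one row with both entries 1 (else a 2×2 all-ones block appears), so Σ_i C(r_i, 2) ≤ C(164, 2) = 13366. By convexity Σ_i C(r_i, 2) ≥ 117·C(z/117, 2) = z(z − 117)/(2·117), giving z² − 117z − 117·164·163 ≤ 0 and hence z ≤ (1/2)[117 + √(13689 + 4·3127644)] = (1/2)[117 + √12524265] ≈ (1/2)(117 + 3538.9638) = 1827.9819.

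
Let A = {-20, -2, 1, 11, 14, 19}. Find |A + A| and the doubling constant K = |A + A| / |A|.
K = |A + A| / |A| = 19/6

Enumerate A + A = {a + b : a, b ∈ A}. With |A| = 6, there are |A|^2 = 36 ordered sum pairs; collecting distinct values, A + A = {-40, -22, -19, -9, -6, -4, -1, 2, 9, 12, 15, 17, 20, 22, 25, 28, 30, 33, 38}, so |A + A| = 19. Thus K = 19/6. For comparison, the minimum possible |A + A| over all 6-element sets is 2·6 − 1 = 11 (so min K = 11/6), attained only by arithmetic progressions.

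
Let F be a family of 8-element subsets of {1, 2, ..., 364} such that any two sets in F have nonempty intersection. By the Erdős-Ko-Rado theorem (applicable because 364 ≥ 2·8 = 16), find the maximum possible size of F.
max |F| = C(363, 7) = 155467656865026

Erdős-Ko-Rado (1961): when n ≥ 2k, max |F| = C(n−1, k−1). The bound is attained by the star {A : i ∈ A} for any fixed i ∈ [n]. Here C(364−1, 8−1) = C(363, 7) = 155467656865026.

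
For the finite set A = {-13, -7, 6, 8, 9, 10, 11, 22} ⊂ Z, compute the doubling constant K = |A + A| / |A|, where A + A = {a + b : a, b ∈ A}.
K = |A + A| / |A| = 30/8 = 15/4

Enumerate A + A = {a + b : a, b ∈ A}. With |A| = 8, there are |A|^2 = 64 ordered sum pairs; collecting distinct values, A + A = {-26, -20, -14, -7, -5, -4, -3, -2, -1, 1, 2, 3, 4, 9, 12, 14, 15, 16, 17, 18, 19, 20, 21, 22, 28, 30, 31, 32, 33, 44}, so |A + A| = 30. Thus K = 30/8 = 15/4. For comparison, the minimum possible |A + A| over all 8-element sets is 2·8 − 1 = 15 (so min K = 15/8), attained only by arithmetic progressions.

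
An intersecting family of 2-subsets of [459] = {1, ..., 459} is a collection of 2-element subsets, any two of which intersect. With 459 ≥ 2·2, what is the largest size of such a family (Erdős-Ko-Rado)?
max |F| = C(458, 1) = 458

Erdős-Ko-Rado (1961): when n ≥ 2k, max |F| = C(n−1, k−1). The bound is attained by the star {A : i ∈ A} for any fixed i ∈ [n]. Here C(459−1, 2−1) = C(458, 1) = 458.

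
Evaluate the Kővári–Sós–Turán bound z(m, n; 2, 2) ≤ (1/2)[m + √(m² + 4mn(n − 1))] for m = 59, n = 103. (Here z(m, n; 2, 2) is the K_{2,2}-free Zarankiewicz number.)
z(59, 103; 2, 2) ≤ (1/2)[59 + √(59² + 4·59·103·102)] = (1/2)[59 + √2482897] = 817.3606

Kővári–Sós–Turán: let r_1, ..., r_59 be the row sums and z = Σ r_i the total number of 1s. Each pair of columns can share at most one row with both entries 1 (else a 2×2 all-ones block appears), so Σ_i C(r_i, 2) ≤ C(103, 2) = 5253. By convexity Σ_i C(r_i, 2) ≥ 59·C(z/59, 2) = z(z − 59)/(2·59), giving z² − 59z − 59·103·102 ≤ 0 and hence z ≤ (1/2)[59 + √(3481 + 4·619854)] = (1/2)[59 + √2482897] ≈ (1/2)(59 + 1575.7211) = 817.3606.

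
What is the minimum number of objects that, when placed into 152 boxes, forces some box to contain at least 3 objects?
n = (3 − 1)·152 + 1 = 305

By the generalised pigeonhole principle, to guarantee some box contains ≥ r objects we need more than (r − 1) · k objects total. Threshold: n = (r − 1) · k + 1. With r = 3 and k = 152: n = 2 · 152 + 1 = 304 + 1 = 305. For n = 304 = 2 · 152, we can put exactly 2 objects in every box, avoiding 3 in any single one — so 305 is tight.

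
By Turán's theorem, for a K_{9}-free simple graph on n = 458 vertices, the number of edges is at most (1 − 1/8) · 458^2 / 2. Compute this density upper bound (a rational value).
Turán density bound = (7/8) · 458^2/2 = 367087/4 ≈ 91771.75

Turán's theorem: ex(n, K_{r+1}) is achieved by the complete r-partite Turán graph T(n, r) with parts as balanced as possible, and is at most (1 − 1/r) · n^2/2. For r = 8, n = 458: the density bound is (7/8) · 209764/2 = 367087/4 ≈ 91771.75. The integer-valued extremum is e(T(458, 8)) = 91771, which is strictly less than the density bound 367087/4 since 8 ∤ 458 (the parts of T(458, 8) cannot all be equal).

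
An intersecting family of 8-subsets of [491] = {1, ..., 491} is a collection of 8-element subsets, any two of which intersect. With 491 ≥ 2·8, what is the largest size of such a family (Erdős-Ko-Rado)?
max |F| = C(490, 7) = 1288981117753560

The Erdős-Ko-Rado theorem states: for n ≥ 2k, an intersecting family of k-subsets of an n-element set has size at most C(n − 1, k − 1), with equality for 'star' families {A ⊆ [n] : |A| = k, i ∈ A} (fix an element i). For n = 491, k = 8: C(490, 7) = 1288981117753560.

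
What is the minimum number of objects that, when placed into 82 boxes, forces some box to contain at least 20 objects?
n = (20 − 1)·82 + 1 = 1559

By the generalised pigeonhole principle, to guarantee some box contains ≥ r objects we need more than (r − 1) · k objects total. Threshold: n = (r − 1) · k + 1. With r = 20 and k = 82: n = 19 · 82 + 1 = 1558 + 1 = 1559. For n = 1558 = 19 · 82, we can put exactly 19 objects in every box, avoiding 20 in any single one — so 1559 is tight.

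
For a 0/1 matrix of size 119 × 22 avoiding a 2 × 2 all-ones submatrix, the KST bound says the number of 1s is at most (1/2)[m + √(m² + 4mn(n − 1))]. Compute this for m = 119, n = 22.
z(119, 22; 2, 2) ≤ (1/2)[119 + √(119² + 4·119·22·21)] = (1/2)[119 + √234073] = 301.4055

Kővári–Sós–Turán: let r_1, ..., r_119 be the row sums and z = Σ r_i the total number of 1s. Each pair of columns can share at most one row with both entries 1 (else a 2×2 all-ones block appears), so Σ_i C(r_i, 2) ≤ C(22, 2) = 231. By convexity Σ_i C(r_i, 2) ≥ 119·C(z/119, 2) = z(z − 119)/(2·119), giving z² − 119z − 119·22·21 ≤ 0 and hence z ≤ (1/2)[119 + √(14161 + 4·54978)] = (1/2)[119 + √234073] ≈ (1/2)(119 + 483.8109) = 301.4055.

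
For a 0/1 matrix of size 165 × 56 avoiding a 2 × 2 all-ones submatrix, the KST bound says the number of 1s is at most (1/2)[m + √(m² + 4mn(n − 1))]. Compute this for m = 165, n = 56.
z(165, 56; 2, 2) ≤ (1/2)[165 + √(165² + 4·165·56·55)] = (1/2)[165 + √2060025] = 800.1394

Kővári–Sós–Turán: let r_1, ..., r_165 be the row sums and z = Σ r_i the total number of 1s. Each pair of columns can share at most one row with both entries 1 (else a 2×2 all-ones block appears), so Σ_i C(r_i, 2) ≤ C(56, 2) = 1540. By convexity Σ_i C(r_i, 2) ≥ 165·C(z/165, 2) = z(z − 165)/(2·165), giving z² − 165z − 165·56·55 ≤ 0 and hence z ≤ (1/2)[165 + √(27225 + 4·508200)] = (1/2)[165 + √2060025] ≈ (1/2)(165 + 1435.2787) = 800.1394.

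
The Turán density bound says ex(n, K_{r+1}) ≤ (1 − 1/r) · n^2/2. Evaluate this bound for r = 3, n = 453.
Turán density bound = (2/3) · 453^2/2 = 68403

Turán's theorem: ex(n, K_{r+1}) is achieved by the complete r-partite Turán graph T(n, r) with parts as balanced as possible, and is at most (1 − 1/r) · n^2/2. For r = 3, n = 453: the density bound is (2/3) · 205209/2 = 68403. Since 3 ∣ 453, the Turán graph T(453, 3) has parts of equal size 151, and its edge count e(T(453, 3)) = 68403 attains the density bound exactly.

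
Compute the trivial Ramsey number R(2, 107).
R(2, 107) = 107

R(2, k) = k for all k ≥ 2: in a 2-colouring of K_k, either some edge is red (a red K_2) or all edges are blue (a blue K_k). And K_{106} coloured all-blue has no blue K_107, so R(2, 107) > 106. Hence R(2, 107) = 107.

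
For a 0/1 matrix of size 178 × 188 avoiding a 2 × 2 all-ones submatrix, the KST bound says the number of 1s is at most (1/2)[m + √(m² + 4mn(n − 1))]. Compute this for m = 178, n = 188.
z(178, 188; 2, 2) ≤ (1/2)[178 + √(178² + 4·178·188·187)] = (1/2)[178 + √25062756] = 2592.1358

Kővári–Sós–Turán: let r_1, ..., r_178 be the row sums and z = Σ r_i the total number of 1s. Each pair of columns can share at most one row with both entries 1 (else a 2×2 all-ones block appears), so Σ_i C(r_i, 2) ≤ C(188, 2) = 17578. By convexity Σ_i C(r_i, 2) ≥ 178·C(z/178, 2) = z(z − 178)/(2·178), giving z² − 178z − 178·188·187 ≤ 0 and hence z ≤ (1/2)[178 + √(31684 + 4·6257768)] = (1/2)[178 + √25062756] ≈ (1/2)(178 + 5006.2717) = 2592.1358.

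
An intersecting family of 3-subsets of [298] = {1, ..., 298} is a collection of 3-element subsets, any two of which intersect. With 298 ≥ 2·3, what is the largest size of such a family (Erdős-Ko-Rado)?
max |F| = C(297, 2) = 43956

The Erdős-Ko-Rado theorem states: for n ≥ 2k, an intersecting family of k-subsets of an n-element set has size at most C(n − 1, k − 1), with equality for 'star' families {A ⊆ [n] : |A| = k, i ∈ A} (fix an element i). For n = 298, k = 3: C(297, 2) = 43956.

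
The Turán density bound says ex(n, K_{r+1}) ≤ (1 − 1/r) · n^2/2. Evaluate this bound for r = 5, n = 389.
Turán density bound = (4/5) · 389^2/2 = 302642/5 ≈ 60528.4

Turán's theorem: ex(n, K_{r+1}) is achieved by the complete r-partite Turán graph T(n, r) with parts as balanced as possible, and is at most (1 − 1/r) · n^2/2. For r = 5, n = 389: the density bound is (4/5) · 151321/2 = 302642/5 ≈ 60528.4. The integer-valued extremum is e(T(389, 5)) = 60528, which is strictly less than the density bound 302642/5 since 5 ∤ 389 (the parts of T(389, 5) cannot all be equal).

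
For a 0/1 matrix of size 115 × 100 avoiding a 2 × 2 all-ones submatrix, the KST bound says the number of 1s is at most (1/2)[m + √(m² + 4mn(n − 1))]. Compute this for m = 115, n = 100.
z(115, 100; 2, 2) ≤ (1/2)[115 + √(115² + 4·115·100·99)] = (1/2)[115 + √4567225] = 1126.0533

Kővári–Sós–Turán: let r_1, ..., r_115 be the row sums and z = Σ r_i the total number of 1s. Each pair of columns can share at most one row with both entries 1 (else a 2×2 all-ones block appears), so Σ_i C(r_i, 2) ≤ C(100, 2) = 4950. By convexity Σ_i C(r_i, 2) ≥ 115·C(z/115, 2) = z(z − 115)/(2·115), giving z² − 115z − 115·100·99 ≤ 0 and hence z ≤ (1/2)[115 + √(13225 + 4·1138500)] = (1/2)[115 + √4567225] ≈ (1/2)(115 + 2137.1067) = 1126.0533.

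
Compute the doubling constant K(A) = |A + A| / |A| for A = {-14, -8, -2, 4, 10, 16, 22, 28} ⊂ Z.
K = |A + A| / |A| = 15/8

Enumerate A + A = {a + b : a, b ∈ A}. With |A| = 8, there are |A|^2 = 64 ordered sum pairs; collecting distinct values, A + A = {-28, -22, -16, -10, -4, 2, 8, 14, 20, 26, 32, 38, 44, 50, 56}, so |A + A| = 15. Thus K = 15/8. Here |A + A| = 2|A| − 1 = 15, the minimum possible — so K = 15/8 is minimal, which holds iff A is an arithmetic progression.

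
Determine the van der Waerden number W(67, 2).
W(67, 2) = 67 + 1 = 68

A 2-term AP is any pair of integers, so a monochromatic 2-AP exists iff some colour is used at least twice. With 67 colours, the colouring i ↦ i on {1, ..., 67} uses each colour once, avoiding any monochromatic pair, so W(67, 2) > 67. For {1, ..., 68}, pigeonhole forces two integers of the same colour, which form a monochromatic 2-AP. Hence W(67, 2) = 68.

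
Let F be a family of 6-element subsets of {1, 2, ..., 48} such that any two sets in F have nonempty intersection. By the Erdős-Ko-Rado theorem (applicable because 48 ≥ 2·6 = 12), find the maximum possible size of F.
max |F| = C(47, 5) = 1533939

Erdős-Ko-Rado (1961): when n ≥ 2k, max |F| = C(n−1, k−1). The bound is attained by the star {A : i ∈ A} for any fixed i ∈ [n]. Here C(48−1, 6−1) = C(47, 5) = 1533939.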